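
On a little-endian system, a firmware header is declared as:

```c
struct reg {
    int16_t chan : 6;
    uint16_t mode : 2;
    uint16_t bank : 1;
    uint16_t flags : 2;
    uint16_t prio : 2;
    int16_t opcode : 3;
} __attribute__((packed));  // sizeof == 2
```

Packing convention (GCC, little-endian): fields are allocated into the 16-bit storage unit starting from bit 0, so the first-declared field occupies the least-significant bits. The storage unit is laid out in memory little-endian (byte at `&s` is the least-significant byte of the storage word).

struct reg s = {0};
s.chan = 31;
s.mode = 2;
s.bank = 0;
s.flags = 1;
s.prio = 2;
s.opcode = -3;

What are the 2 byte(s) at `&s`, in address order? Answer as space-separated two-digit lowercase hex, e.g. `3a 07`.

[0+:6] chan=31 & 0x3f = 0x1f; word=0x001f
[6+:2] mode=2 & 0x3 = 0x2; word=0x009f
[8+:1] bank=0 & 0x1 = 0x0; word=0x009f
[9+:2] flags=1 & 0x3 = 0x1; word=0x029f
[11+:2] prio=2 & 0x3 = 0x2; word=0x129f
[13+:3] opcode=-3 & 0x7 = 0x5; word=0xb29f
word = 0xb29f → little-endian bytes:
  [0]=0x9f  [1]=0xb2

9f b2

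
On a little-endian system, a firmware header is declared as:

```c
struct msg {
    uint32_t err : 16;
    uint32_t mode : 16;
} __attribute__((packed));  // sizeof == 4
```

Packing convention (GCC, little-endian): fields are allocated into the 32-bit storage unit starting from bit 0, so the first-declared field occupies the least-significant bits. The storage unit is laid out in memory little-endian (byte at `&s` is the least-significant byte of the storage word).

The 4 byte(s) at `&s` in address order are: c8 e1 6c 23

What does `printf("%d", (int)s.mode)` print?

9068

[0]=0xc8 [1]=0xe1 [2]=0x6c [3]=0x23 (little-endian) → word 0x236ce1c8
err:16 @ bit 0 → (0x236ce1c8>>0)&0xffff = 0xe1c8
mode:16 @ bit 16 → (0x236ce1c8>>16)&0xffff = 0x236c  ←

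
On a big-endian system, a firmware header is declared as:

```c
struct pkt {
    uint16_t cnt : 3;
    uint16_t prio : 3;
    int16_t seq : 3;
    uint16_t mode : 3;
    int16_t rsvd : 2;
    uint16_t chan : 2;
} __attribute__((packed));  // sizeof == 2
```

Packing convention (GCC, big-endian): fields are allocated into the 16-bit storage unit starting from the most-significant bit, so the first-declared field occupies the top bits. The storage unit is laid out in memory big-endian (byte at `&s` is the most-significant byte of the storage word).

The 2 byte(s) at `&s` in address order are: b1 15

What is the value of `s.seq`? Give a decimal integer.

[0]=0xb1 [1]=0x15 (big-endian) → word 0xb115
cnt:3 @ bit 13 → (0xb115>>13)&0x7 = 0x5
prio:3 @ bit 10 → (0xb115>>10)&0x7 = 0x4
seq:3 @ bit 7 → (0xb115>>7)&0x7 = 0x2  ←
mode:3 @ bit 4 → (0xb115>>4)&0x7 = 0x1
rsvd:2 @ bit 2 → (0xb115>>2)&0x3 = 0x1
chan:2 @ bit 0 → (0xb115>>0)&0x3 = 0x1
seq signed 3b, MSB=0: value = 2

2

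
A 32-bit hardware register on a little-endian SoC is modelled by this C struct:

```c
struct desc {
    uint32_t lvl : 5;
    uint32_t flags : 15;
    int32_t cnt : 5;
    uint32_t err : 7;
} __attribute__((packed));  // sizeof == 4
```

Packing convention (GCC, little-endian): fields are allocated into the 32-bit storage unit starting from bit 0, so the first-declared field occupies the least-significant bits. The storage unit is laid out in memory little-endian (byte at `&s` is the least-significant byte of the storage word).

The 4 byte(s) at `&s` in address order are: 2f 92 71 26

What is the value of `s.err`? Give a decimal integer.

19

[0]=0x2f [1]=0x92 [2]=0x71 [3]=0x26 (little-endian) → word 0x2671922f
lvl:5 @ bit 0 → (0x2671922f>>0)&0x1f = 0xf
flags:15 @ bit 5 → (0x2671922f>>5)&0x7fff = 0xc91
cnt:5 @ bit 20 → (0x2671922f>>20)&0x1f = 0x7
err:7 @ bit 25 → (0x2671922f>>25)&0x7f = 0x13  ←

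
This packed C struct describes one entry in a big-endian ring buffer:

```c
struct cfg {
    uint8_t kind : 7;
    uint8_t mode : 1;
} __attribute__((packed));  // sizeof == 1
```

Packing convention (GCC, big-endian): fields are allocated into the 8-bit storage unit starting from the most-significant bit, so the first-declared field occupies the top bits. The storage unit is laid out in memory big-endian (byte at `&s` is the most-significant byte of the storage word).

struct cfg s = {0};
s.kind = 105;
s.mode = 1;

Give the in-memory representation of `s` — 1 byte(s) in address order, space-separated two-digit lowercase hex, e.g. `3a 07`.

d3

kind (7b) val=105 bits=0x69 at bit 1: 0xd2
mode (1b) val=1 bits=0x1 at bit 0: 0xd3
word = 0xd3 → big-endian bytes:
  [0]=0xd3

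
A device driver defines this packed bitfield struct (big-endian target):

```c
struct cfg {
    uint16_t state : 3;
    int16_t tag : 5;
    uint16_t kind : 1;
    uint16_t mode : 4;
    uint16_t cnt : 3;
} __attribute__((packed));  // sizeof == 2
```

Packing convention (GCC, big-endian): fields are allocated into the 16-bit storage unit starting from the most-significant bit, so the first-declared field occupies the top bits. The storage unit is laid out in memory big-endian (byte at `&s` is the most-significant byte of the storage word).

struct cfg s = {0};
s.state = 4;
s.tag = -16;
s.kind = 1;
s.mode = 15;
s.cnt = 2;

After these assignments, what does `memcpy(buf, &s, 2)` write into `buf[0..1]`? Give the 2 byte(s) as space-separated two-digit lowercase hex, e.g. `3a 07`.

90 fa

state:3 = 4 → 0x4 << 13 → word 0x8000
tag:5 = -16 → 0x10 << 8 → word 0x9000
kind:1 = 1 → 0x1 << 7 → word 0x9080
mode:4 = 15 → 0xf << 3 → word 0x90f8
cnt:3 = 2 → 0x2 << 0 → word 0x90fa
word = 0x90fa → big-endian bytes:
  [0]=0x90  [1]=0xfa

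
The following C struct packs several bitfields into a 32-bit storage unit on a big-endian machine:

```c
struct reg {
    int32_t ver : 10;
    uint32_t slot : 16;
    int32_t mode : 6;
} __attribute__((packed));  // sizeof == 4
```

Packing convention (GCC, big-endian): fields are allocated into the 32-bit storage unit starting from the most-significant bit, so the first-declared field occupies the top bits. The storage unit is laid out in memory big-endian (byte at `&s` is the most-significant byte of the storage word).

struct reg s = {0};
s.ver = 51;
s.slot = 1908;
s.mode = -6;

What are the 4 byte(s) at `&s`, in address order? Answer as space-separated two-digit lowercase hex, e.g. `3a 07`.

0c c1 dd 3a

ver (10b) val=51 bits=0x33 at bit 22: 0x0cc00000
slot (16b) val=1908 bits=0x774 at bit 6: 0x0cc1dd00
mode (6b) val=-6 bits=0x3a at bit 0: 0x0cc1dd3a
word = 0x0cc1dd3a → big-endian bytes:
  [0]=0x0c  [1]=0xc1  [2]=0xdd  [3]=0x3a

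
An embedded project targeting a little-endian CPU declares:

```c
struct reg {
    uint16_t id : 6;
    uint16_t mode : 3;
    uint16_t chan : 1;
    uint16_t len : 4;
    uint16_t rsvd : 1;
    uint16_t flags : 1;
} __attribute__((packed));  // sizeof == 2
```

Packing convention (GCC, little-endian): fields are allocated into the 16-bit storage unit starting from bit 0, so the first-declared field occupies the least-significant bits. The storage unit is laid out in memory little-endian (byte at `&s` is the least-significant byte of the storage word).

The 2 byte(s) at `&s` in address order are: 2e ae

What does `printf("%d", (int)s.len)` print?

[0]=0x2e [1]=0xae (little-endian) → word 0xae2e
id:6 @ bit 0 → (0xae2e>>0)&0x3f = 0x2e
mode:3 @ bit 6 → (0xae2e>>6)&0x7 = 0x0
chan:1 @ bit 9 → (0xae2e>>9)&0x1 = 0x1
len:4 @ bit 10 → (0xae2e>>10)&0xf = 0xb  ←
rsvd:1 @ bit 14 → (0xae2e>>14)&0x1 = 0x0
flags:1 @ bit 15 → (0xae2e>>15)&0x1 = 0x1

11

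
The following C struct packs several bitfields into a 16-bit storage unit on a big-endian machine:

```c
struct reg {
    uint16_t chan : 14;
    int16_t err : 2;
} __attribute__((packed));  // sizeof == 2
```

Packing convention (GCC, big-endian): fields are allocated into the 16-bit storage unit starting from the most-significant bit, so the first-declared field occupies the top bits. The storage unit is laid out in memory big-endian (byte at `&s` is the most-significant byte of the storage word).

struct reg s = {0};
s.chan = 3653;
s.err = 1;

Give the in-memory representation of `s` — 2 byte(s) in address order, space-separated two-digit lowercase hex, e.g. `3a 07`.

39 15

[2+:14] chan=3653 & 0x3fff = 0xe45; word=0x3914
[0+:2] err=1 & 0x3 = 0x1; word=0x3915
word = 0x3915 → big-endian bytes:
  [0]=0x39  [1]=0x15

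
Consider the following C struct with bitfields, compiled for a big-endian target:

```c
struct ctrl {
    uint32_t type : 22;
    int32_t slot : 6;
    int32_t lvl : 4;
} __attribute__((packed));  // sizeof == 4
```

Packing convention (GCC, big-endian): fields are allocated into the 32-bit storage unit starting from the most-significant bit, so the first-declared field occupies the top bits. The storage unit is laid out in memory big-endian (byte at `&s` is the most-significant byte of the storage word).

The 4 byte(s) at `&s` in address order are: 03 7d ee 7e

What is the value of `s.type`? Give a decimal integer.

[0]=0x03 [1]=0x7d [2]=0xee [3]=0x7e (big-endian) → word 0x037dee7e
type [10+:22] = (word>>10) & 0x3fffff = 57211  ←
slot [4+:6] = (word>>4) & 0x3f = 39
lvl [0+:4] = (word>>0) & 0xf = 14

57211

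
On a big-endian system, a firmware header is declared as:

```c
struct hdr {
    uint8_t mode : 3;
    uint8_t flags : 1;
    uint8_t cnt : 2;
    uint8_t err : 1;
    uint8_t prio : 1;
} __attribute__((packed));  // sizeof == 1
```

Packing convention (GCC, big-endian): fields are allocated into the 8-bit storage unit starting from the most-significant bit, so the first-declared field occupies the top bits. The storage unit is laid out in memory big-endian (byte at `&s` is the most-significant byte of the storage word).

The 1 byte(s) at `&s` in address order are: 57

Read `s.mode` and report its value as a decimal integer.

2

[0]=0x57 (big-endian) → word 0x57
mode:3 @ bit 5 → (0x57>>5)&0x7 = 0x2  ←
flags:1 @ bit 4 → (0x57>>4)&0x1 = 0x1
cnt:2 @ bit 2 → (0x57>>2)&0x3 = 0x1
err:1 @ bit 1 → (0x57>>1)&0x1 = 0x1
prio:1 @ bit 0 → (0x57>>0)&0x1 = 0x1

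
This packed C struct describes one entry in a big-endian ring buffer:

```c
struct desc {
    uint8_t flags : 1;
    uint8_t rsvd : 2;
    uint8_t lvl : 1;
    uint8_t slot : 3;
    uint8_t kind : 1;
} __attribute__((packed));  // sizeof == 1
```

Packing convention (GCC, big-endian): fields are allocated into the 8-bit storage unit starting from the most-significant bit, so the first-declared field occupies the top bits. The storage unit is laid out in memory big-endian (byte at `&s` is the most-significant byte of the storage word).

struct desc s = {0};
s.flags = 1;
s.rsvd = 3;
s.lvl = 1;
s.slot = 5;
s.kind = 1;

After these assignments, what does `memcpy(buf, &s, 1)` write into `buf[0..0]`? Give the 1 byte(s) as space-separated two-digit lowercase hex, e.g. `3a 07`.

fb

[7+:1] flags=1 & 0x1 = 0x1; word=0x80
[5+:2] rsvd=3 & 0x3 = 0x3; word=0xe0
[4+:1] lvl=1 & 0x1 = 0x1; word=0xf0
[1+:3] slot=5 & 0x7 = 0x5; word=0xfa
[0+:1] kind=1 & 0x1 = 0x1; word=0xfb
word = 0xfb → big-endian bytes:
  [0]=0xfb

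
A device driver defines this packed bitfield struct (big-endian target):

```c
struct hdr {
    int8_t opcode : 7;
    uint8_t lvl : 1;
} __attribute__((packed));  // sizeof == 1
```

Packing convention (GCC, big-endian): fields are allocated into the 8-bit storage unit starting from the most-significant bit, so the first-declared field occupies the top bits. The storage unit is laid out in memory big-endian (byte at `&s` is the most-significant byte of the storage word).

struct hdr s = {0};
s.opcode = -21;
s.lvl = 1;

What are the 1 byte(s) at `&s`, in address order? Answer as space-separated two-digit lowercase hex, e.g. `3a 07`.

d7

opcode (7b) val=-21 bits=0x6b at bit 1: 0xd6
lvl (1b) val=1 bits=0x1 at bit 0: 0xd7
word = 0xd7 → big-endian bytes:
  [0]=0xd7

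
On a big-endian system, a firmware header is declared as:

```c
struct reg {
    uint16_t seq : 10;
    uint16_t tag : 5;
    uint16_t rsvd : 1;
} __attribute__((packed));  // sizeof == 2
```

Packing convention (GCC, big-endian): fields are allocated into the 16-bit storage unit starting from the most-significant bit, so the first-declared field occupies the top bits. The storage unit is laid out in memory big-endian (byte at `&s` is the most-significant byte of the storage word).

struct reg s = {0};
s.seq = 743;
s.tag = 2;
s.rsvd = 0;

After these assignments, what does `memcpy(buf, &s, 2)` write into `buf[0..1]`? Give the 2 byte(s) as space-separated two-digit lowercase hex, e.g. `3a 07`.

b9 c4

[6+:10] seq=743 & 0x3ff = 0x2e7; word=0xb9c0
[1+:5] tag=2 & 0x1f = 0x2; word=0xb9c4
[0+:1] rsvd=0 & 0x1 = 0x0; word=0xb9c4
word = 0xb9c4 → big-endian bytes:
  [0]=0xb9  [1]=0xc4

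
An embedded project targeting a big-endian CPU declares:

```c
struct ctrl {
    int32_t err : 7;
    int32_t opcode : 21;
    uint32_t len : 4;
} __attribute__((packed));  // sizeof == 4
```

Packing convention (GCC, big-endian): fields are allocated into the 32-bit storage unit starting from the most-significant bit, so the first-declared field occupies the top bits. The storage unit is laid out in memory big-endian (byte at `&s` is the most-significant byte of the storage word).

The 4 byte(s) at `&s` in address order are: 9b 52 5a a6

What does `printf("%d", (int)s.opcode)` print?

[0]=0x9b [1]=0x52 [2]=0x5a [3]=0xa6 (big-endian) → word 0x9b525aa6
err [25+:7] = (word>>25) & 0x7f = 77
opcode [4+:21] = (word>>4) & 0x1fffff = 1385898  ←
len [0+:4] = (word>>0) & 0xf = 6
opcode signed 21b, MSB=1: 1385898 - 2097152 = -711254

-711254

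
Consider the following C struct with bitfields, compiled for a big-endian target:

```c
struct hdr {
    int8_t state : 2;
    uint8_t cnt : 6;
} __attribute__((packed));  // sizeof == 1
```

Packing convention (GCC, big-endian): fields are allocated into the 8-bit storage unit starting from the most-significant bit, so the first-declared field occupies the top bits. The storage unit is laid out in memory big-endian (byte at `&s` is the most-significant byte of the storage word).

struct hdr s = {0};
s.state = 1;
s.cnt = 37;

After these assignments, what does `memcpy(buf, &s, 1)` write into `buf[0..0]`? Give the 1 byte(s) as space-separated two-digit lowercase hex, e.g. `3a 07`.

state (2b) val=1 bits=0x1 at bit 6: 0x40
cnt (6b) val=37 bits=0x25 at bit 0: 0x65
word = 0x65 → big-endian bytes:
  [0]=0x65

65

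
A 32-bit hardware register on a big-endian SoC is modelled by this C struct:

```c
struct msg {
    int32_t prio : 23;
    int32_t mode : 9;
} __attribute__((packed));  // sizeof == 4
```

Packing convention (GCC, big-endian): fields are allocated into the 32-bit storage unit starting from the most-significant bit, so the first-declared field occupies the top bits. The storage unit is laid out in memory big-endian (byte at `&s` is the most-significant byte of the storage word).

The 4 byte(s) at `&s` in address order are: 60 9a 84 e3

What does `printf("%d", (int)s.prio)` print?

[0]=0x60 [1]=0x9a [2]=0x84 [3]=0xe3 (big-endian) → word 0x609a84e3
prio:23 @ bit 9 → (0x609a84e3>>9)&0x7fffff = 0x304d42  ←
mode:9 @ bit 0 → (0x609a84e3>>0)&0x1ff = 0xe3
prio signed 23b, MSB=0: value = 3165506

3165506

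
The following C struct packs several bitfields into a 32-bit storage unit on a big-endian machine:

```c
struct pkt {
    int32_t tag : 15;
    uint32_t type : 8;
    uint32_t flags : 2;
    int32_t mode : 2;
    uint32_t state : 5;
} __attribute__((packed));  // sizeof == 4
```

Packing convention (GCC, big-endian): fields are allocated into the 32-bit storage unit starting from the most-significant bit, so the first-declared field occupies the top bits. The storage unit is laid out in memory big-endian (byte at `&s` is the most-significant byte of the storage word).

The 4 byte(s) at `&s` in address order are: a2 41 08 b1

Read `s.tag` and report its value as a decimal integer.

-12000

[0]=0xa2 [1]=0x41 [2]=0x08 [3]=0xb1 (big-endian) → word 0xa24108b1
tag:15 @ bit 17 → (0xa24108b1>>17)&0x7fff = 0x5120  ←
type:8 @ bit 9 → (0xa24108b1>>9)&0xff = 0x84
flags:2 @ bit 7 → (0xa24108b1>>7)&0x3 = 0x1
mode:2 @ bit 5 → (0xa24108b1>>5)&0x3 = 0x1
state:5 @ bit 0 → (0xa24108b1>>0)&0x1f = 0x11
tag signed 15b, MSB=1: 20768 - 32768 = -12000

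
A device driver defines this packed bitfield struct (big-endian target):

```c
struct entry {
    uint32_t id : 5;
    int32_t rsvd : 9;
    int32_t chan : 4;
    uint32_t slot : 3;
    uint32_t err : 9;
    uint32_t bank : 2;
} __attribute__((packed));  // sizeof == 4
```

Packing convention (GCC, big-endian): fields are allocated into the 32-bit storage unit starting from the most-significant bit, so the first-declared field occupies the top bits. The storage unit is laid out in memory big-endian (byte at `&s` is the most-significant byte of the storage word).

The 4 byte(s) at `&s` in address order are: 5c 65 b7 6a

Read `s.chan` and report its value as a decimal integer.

6

[0]=0x5c [1]=0x65 [2]=0xb7 [3]=0x6a (big-endian) → word 0x5c65b76a
id:5 @ bit 27 → (0x5c65b76a>>27)&0x1f = 0xb
rsvd:9 @ bit 18 → (0x5c65b76a>>18)&0x1ff = 0x119
chan:4 @ bit 14 → (0x5c65b76a>>14)&0xf = 0x6  ←
slot:3 @ bit 11 → (0x5c65b76a>>11)&0x7 = 0x6
err:9 @ bit 2 → (0x5c65b76a>>2)&0x1ff = 0x1da
bank:2 @ bit 0 → (0x5c65b76a>>0)&0x3 = 0x2
chan signed 4b, MSB=0: value = 6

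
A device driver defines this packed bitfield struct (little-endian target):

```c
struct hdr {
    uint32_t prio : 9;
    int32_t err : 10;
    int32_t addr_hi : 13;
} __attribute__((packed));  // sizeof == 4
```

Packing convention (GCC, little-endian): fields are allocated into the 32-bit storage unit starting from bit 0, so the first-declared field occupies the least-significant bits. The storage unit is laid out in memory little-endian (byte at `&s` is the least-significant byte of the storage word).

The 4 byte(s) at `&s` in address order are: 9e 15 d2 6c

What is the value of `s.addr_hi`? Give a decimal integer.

3482

[0]=0x9e [1]=0x15 [2]=0xd2 [3]=0x6c (little-endian) → word 0x6cd2159e
prio [0+:9] = (word>>0) & 0x1ff = 414
err [9+:10] = (word>>9) & 0x3ff = 266
addr_hi [19+:13] = (word>>19) & 0x1fff = 3482  ←
addr_hi signed 13b, MSB=0: value = 3482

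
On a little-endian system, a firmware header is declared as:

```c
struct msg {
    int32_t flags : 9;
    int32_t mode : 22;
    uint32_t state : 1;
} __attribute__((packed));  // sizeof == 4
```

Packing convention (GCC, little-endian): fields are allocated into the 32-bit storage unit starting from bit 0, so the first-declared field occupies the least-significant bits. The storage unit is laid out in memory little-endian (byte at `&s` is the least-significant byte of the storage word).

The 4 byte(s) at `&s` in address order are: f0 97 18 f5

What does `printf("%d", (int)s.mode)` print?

[0]=0xf0 [1]=0x97 [2]=0x18 [3]=0xf5 (little-endian) → word 0xf51897f0
flags:9 @ bit 0 → (0xf51897f0>>0)&0x1ff = 0x1f0
mode:22 @ bit 9 → (0xf51897f0>>9)&0x3fffff = 0x3a8c4b  ←
state:1 @ bit 31 → (0xf51897f0>>31)&0x1 = 0x1
mode signed 22b, MSB=1: 3837003 - 4194304 = -357301

-357301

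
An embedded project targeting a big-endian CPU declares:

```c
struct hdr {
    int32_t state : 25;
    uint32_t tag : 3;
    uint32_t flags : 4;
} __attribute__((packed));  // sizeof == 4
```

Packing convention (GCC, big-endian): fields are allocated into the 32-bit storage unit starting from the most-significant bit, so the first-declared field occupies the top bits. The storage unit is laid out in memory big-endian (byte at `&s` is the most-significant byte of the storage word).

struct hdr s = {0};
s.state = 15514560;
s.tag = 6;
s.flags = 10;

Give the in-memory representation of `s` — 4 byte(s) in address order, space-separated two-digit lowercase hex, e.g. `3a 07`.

state:25 = 15514560 → 0xecbbc0 << 7 → word 0x765de000
tag:3 = 6 → 0x6 << 4 → word 0x765de060
flags:4 = 10 → 0xa << 0 → word 0x765de06a
word = 0x765de06a → big-endian bytes:
  [0]=0x76  [1]=0x5d  [2]=0xe0  [3]=0x6a

76 5d e0 6a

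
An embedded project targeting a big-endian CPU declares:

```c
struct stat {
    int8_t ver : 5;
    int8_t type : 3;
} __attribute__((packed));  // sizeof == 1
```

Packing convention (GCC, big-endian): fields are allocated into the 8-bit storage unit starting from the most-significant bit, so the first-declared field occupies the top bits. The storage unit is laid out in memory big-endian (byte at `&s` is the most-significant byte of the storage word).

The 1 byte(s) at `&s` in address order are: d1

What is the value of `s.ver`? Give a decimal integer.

-6

[0]=0xd1 (big-endian) → word 0xd1
ver [3+:5] = (word>>3) & 0x1f = 26  ←
type [0+:3] = (word>>0) & 0x7 = 1
ver signed 5b, MSB=1: 26 - 32 = -6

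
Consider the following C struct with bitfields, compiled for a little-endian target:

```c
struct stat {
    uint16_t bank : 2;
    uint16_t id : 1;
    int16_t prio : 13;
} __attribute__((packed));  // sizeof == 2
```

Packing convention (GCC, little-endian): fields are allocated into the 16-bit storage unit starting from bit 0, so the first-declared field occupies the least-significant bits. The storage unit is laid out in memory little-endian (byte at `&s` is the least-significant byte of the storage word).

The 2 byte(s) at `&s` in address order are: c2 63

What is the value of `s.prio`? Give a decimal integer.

3192

[0]=0xc2 [1]=0x63 (little-endian) → word 0x63c2
bank [0+:2] = (word>>0) & 0x3 = 2
id [2+:1] = (word>>2) & 0x1 = 0
prio [3+:13] = (word>>3) & 0x1fff = 3192  ←
prio signed 13b, MSB=0: value = 3192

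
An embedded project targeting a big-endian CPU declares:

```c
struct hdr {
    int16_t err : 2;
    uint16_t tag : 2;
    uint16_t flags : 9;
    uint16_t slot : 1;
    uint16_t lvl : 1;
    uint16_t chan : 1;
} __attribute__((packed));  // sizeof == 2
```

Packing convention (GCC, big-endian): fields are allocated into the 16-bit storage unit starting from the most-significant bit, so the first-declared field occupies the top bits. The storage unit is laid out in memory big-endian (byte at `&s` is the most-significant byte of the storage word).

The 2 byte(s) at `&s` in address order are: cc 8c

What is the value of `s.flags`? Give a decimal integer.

401

[0]=0xcc [1]=0x8c (big-endian) → word 0xcc8c
err [14+:2] = (word>>14) & 0x3 = 3
tag [12+:2] = (word>>12) & 0x3 = 0
flags [3+:9] = (word>>3) & 0x1ff = 401  ←
slot [2+:1] = (word>>2) & 0x1 = 1
lvl [1+:1] = (word>>1) & 0x1 = 0
chan [0+:1] = (word>>0) & 0x1 = 0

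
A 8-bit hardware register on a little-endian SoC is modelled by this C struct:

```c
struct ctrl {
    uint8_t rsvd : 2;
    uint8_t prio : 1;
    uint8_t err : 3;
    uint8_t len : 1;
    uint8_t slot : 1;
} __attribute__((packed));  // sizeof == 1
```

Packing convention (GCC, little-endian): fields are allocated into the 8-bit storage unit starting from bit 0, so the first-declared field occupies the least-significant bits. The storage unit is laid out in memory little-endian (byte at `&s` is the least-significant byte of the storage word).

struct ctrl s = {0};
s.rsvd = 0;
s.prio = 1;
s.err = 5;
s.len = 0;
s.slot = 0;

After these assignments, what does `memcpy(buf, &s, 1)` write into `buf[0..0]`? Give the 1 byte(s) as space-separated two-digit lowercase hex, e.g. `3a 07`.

2c

[0+:2] rsvd=0 & 0x3 = 0x0; word=0x00
[2+:1] prio=1 & 0x1 = 0x1; word=0x04
[3+:3] err=5 & 0x7 = 0x5; word=0x2c
[6+:1] len=0 & 0x1 = 0x0; word=0x2c
[7+:1] slot=0 & 0x1 = 0x0; word=0x2c
word = 0x2c → little-endian bytes:
  [0]=0x2c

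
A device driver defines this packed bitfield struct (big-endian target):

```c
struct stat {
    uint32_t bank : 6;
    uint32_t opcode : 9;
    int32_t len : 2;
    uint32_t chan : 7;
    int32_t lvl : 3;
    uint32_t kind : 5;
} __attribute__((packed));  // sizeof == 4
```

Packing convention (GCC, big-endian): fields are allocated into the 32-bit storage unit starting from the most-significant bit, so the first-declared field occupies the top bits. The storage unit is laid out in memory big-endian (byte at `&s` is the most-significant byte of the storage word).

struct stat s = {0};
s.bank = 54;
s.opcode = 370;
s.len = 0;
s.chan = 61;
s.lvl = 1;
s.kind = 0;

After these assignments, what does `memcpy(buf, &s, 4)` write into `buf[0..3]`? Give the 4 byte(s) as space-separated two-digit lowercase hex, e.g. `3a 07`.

da e4 3d 20

[26+:6] bank=54 & 0x3f = 0x36; word=0xd8000000
[17+:9] opcode=370 & 0x1ff = 0x172; word=0xdae40000
[15+:2] len=0 & 0x3 = 0x0; word=0xdae40000
[8+:7] chan=61 & 0x7f = 0x3d; word=0xdae43d00
[5+:3] lvl=1 & 0x7 = 0x1; word=0xdae43d20
[0+:5] kind=0 & 0x1f = 0x0; word=0xdae43d20
word = 0xdae43d20 → big-endian bytes:
  [0]=0xda  [1]=0xe4  [2]=0x3d  [3]=0x20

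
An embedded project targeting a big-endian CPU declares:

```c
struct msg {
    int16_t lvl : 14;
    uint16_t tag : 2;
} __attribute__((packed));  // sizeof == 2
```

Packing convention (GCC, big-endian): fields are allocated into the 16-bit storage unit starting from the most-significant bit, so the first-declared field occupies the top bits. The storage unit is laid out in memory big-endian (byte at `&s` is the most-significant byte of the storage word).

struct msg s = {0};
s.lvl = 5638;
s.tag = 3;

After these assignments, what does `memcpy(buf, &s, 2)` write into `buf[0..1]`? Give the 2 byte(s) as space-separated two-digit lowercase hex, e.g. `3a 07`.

58 1b

[2+:14] lvl=5638 & 0x3fff = 0x1606; word=0x5818
[0+:2] tag=3 & 0x3 = 0x3; word=0x581b
word = 0x581b → big-endian bytes:
  [0]=0x58  [1]=0x1b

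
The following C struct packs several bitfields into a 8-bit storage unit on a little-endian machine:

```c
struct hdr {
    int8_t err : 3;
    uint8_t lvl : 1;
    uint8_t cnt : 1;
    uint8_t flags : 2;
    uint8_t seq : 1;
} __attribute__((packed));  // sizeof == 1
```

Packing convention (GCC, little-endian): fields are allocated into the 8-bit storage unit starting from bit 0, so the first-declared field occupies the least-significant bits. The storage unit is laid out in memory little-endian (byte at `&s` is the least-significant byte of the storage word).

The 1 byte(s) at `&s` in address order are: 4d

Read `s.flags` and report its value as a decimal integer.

2

[0]=0x4d (little-endian) → word 0x4d
err:3 @ bit 0 → (0x4d>>0)&0x7 = 0x5
lvl:1 @ bit 3 → (0x4d>>3)&0x1 = 0x1
cnt:1 @ bit 4 → (0x4d>>4)&0x1 = 0x0
flags:2 @ bit 5 → (0x4d>>5)&0x3 = 0x2  ←
seq:1 @ bit 7 → (0x4d>>7)&0x1 = 0x0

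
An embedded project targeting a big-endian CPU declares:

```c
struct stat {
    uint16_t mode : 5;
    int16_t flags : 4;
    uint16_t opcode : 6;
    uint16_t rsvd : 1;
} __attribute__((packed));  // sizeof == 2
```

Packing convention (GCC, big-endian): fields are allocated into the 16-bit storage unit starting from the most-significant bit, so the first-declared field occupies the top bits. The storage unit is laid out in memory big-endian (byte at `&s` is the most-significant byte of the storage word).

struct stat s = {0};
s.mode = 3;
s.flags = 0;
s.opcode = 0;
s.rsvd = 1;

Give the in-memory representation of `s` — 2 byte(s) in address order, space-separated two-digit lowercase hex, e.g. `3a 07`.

mode:5 = 3 → 0x3 << 11 → word 0x1800
flags:4 = 0 → 0x0 << 7 → word 0x1800
opcode:6 = 0 → 0x0 << 1 → word 0x1800
rsvd:1 = 1 → 0x1 << 0 → word 0x1801
word = 0x1801 → big-endian bytes:
  [0]=0x18  [1]=0x01

18 01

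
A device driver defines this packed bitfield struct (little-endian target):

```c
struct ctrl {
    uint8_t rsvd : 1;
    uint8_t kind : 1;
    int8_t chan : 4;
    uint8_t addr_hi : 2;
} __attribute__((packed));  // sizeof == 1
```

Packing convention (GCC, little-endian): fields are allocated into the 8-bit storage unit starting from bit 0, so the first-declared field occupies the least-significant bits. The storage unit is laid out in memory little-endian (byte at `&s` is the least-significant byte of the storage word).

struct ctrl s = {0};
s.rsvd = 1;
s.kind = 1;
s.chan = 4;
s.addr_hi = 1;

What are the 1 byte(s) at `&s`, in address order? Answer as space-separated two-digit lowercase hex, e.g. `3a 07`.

53

rsvd (1b) val=1 bits=0x1 at bit 0: 0x01
kind (1b) val=1 bits=0x1 at bit 1: 0x03
chan (4b) val=4 bits=0x4 at bit 2: 0x13
addr_hi (2b) val=1 bits=0x1 at bit 6: 0x53
word = 0x53 → little-endian bytes:
  [0]=0x53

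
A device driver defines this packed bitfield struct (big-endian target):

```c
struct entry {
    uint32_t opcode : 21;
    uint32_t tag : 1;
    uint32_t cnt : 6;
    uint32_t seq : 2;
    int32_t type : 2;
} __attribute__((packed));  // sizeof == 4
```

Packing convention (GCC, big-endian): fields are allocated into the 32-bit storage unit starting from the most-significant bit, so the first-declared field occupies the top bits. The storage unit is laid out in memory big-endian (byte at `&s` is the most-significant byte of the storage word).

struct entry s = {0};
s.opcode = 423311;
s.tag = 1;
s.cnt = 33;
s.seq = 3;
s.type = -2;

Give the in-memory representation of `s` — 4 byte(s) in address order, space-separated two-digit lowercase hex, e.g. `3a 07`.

33 ac 7e 1e

opcode (21b) val=423311 bits=0x6758f at bit 11: 0x33ac7800
tag (1b) val=1 bits=0x1 at bit 10: 0x33ac7c00
cnt (6b) val=33 bits=0x21 at bit 4: 0x33ac7e10
seq (2b) val=3 bits=0x3 at bit 2: 0x33ac7e1c
type (2b) val=-2 bits=0x2 at bit 0: 0x33ac7e1e
word = 0x33ac7e1e → big-endian bytes:
  [0]=0x33  [1]=0xac  [2]=0x7e  [3]=0x1e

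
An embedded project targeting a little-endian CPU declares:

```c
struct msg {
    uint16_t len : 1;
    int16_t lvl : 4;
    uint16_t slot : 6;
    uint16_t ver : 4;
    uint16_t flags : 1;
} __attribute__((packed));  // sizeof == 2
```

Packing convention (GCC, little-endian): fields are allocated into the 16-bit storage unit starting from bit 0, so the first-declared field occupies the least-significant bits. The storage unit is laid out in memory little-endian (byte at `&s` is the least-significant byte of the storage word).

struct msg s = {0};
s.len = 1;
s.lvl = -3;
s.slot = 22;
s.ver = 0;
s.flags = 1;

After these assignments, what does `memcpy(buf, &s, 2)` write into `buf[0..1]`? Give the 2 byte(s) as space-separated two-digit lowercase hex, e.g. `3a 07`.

len (1b) val=1 bits=0x1 at bit 0: 0x0001
lvl (4b) val=-3 bits=0xd at bit 1: 0x001b
slot (6b) val=22 bits=0x16 at bit 5: 0x02db
ver (4b) val=0 bits=0x0 at bit 11: 0x02db
flags (1b) val=1 bits=0x1 at bit 15: 0x82db
word = 0x82db → little-endian bytes:
  [0]=0xdb  [1]=0x82

db 82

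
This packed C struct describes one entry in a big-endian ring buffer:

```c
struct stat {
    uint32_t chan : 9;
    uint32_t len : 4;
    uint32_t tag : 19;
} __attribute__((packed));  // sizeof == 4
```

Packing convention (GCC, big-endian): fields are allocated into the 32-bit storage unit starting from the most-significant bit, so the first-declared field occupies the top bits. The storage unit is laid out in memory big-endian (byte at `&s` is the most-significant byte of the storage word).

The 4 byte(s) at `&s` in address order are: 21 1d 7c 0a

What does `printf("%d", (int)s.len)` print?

3

[0]=0x21 [1]=0x1d [2]=0x7c [3]=0x0a (big-endian) → word 0x211d7c0a
chan [23+:9] = (word>>23) & 0x1ff = 66
len [19+:4] = (word>>19) & 0xf = 3  ←
tag [0+:19] = (word>>0) & 0x7ffff = 359434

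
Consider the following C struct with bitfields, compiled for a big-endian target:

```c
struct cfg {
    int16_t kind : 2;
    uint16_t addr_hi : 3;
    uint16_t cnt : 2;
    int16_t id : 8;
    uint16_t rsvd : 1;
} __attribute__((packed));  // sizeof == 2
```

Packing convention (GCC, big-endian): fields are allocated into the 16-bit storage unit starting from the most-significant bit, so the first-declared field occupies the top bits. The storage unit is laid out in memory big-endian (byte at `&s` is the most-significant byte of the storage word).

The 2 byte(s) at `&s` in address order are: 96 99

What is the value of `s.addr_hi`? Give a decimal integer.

[0]=0x96 [1]=0x99 (big-endian) → word 0x9699
kind:2 @ bit 14 → (0x9699>>14)&0x3 = 0x2
addr_hi:3 @ bit 11 → (0x9699>>11)&0x7 = 0x2  ←
cnt:2 @ bit 9 → (0x9699>>9)&0x3 = 0x3
id:8 @ bit 1 → (0x9699>>1)&0xff = 0x4c
rsvd:1 @ bit 0 → (0x9699>>0)&0x1 = 0x1

2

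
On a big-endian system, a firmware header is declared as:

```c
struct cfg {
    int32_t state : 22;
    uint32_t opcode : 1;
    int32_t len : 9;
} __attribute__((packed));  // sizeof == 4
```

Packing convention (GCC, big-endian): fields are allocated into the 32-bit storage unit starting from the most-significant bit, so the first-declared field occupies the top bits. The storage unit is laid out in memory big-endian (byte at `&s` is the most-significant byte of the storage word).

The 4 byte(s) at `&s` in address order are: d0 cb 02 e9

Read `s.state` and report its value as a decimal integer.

-773440

[0]=0xd0 [1]=0xcb [2]=0x02 [3]=0xe9 (big-endian) → word 0xd0cb02e9
state [10+:22] = (word>>10) & 0x3fffff = 3420864  ←
opcode [9+:1] = (word>>9) & 0x1 = 1
len [0+:9] = (word>>0) & 0x1ff = 233
state signed 22b, MSB=1: 3420864 - 4194304 = -773440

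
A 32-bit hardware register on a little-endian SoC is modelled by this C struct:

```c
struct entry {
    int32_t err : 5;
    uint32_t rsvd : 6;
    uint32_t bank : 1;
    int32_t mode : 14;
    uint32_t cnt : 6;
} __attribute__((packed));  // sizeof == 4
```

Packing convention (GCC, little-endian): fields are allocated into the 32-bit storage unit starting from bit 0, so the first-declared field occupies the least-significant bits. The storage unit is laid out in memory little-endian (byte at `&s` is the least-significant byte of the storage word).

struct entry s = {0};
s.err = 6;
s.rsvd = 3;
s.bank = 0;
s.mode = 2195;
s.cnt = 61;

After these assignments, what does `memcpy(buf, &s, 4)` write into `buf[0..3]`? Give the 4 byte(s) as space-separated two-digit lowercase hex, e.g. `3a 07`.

66 30 89 f4

err (5b) val=6 bits=0x6 at bit 0: 0x00000006
rsvd (6b) val=3 bits=0x3 at bit 5: 0x00000066
bank (1b) val=0 bits=0x0 at bit 11: 0x00000066
mode (14b) val=2195 bits=0x893 at bit 12: 0x00893066
cnt (6b) val=61 bits=0x3d at bit 26: 0xf4893066
word = 0xf4893066 → little-endian bytes:
  [0]=0x66  [1]=0x30  [2]=0x89  [3]=0xf4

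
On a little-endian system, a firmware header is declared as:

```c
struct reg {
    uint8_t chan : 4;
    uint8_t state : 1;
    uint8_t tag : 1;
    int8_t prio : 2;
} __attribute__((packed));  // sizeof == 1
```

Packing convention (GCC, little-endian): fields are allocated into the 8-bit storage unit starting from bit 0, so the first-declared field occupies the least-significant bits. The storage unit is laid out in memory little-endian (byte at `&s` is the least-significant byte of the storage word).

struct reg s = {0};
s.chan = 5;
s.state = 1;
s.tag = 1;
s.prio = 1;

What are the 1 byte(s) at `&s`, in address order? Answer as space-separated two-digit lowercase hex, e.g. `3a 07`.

[0+:4] chan=5 & 0xf = 0x5; word=0x05
[4+:1] state=1 & 0x1 = 0x1; word=0x15
[5+:1] tag=1 & 0x1 = 0x1; word=0x35
[6+:2] prio=1 & 0x3 = 0x1; word=0x75
word = 0x75 → little-endian bytes:
  [0]=0x75

75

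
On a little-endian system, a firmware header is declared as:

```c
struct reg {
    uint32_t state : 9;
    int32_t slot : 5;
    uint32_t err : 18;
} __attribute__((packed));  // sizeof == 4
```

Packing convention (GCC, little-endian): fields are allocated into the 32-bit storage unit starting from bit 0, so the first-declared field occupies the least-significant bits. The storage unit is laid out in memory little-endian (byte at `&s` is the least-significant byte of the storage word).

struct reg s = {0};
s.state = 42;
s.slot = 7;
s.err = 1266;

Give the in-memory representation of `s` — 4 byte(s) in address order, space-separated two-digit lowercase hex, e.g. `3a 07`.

[0+:9] state=42 & 0x1ff = 0x2a; word=0x0000002a
[9+:5] slot=7 & 0x1f = 0x7; word=0x00000e2a
[14+:18] err=1266 & 0x3ffff = 0x4f2; word=0x013c8e2a
word = 0x013c8e2a → little-endian bytes:
  [0]=0x2a  [1]=0x8e  [2]=0x3c  [3]=0x01

2a 8e 3c 01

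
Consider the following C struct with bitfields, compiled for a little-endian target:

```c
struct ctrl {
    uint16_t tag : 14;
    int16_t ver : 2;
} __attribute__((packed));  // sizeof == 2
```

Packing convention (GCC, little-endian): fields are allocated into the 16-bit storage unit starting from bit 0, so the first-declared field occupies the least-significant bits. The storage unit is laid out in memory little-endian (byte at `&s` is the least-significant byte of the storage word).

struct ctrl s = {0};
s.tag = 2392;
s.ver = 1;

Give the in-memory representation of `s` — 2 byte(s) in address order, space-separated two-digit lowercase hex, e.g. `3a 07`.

tag (14b) val=2392 bits=0x958 at bit 0: 0x0958
ver (2b) val=1 bits=0x1 at bit 14: 0x4958
word = 0x4958 → little-endian bytes:
  [0]=0x58  [1]=0x49

58 49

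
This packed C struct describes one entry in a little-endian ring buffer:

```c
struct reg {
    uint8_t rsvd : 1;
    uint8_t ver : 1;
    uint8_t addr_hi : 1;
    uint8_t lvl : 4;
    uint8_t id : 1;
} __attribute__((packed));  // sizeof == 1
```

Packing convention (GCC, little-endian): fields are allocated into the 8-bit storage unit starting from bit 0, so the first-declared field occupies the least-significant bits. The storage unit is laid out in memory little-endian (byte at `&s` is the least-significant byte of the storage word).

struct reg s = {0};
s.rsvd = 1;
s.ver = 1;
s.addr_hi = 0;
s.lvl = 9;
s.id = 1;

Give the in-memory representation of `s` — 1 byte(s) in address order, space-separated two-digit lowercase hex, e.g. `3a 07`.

cb

[0+:1] rsvd=1 & 0x1 = 0x1; word=0x01
[1+:1] ver=1 & 0x1 = 0x1; word=0x03
[2+:1] addr_hi=0 & 0x1 = 0x0; word=0x03
[3+:4] lvl=9 & 0xf = 0x9; word=0x4b
[7+:1] id=1 & 0x1 = 0x1; word=0xcb
word = 0xcb → little-endian bytes:
  [0]=0xcb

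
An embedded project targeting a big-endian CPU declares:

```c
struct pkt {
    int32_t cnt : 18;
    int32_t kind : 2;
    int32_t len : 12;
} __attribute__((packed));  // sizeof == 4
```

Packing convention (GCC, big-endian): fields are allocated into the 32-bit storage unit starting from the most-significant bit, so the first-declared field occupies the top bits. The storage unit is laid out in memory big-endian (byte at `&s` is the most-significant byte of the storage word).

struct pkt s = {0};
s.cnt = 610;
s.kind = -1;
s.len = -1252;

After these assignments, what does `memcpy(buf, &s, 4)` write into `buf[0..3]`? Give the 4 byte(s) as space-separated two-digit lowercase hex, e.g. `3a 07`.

00 98 bb 1c

[14+:18] cnt=610 & 0x3ffff = 0x262; word=0x00988000
[12+:2] kind=-1 & 0x3 = 0x3; word=0x0098b000
[0+:12] len=-1252 & 0xfff = 0xb1c; word=0x0098bb1c
word = 0x0098bb1c → big-endian bytes:
  [0]=0x00  [1]=0x98  [2]=0xbb  [3]=0x1c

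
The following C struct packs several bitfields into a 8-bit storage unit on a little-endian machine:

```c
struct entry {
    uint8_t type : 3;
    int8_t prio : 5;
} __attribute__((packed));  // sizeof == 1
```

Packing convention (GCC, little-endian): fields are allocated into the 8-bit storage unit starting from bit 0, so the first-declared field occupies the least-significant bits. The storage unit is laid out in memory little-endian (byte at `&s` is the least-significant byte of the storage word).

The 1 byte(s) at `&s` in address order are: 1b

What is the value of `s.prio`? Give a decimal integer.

3

[0]=0x1b (little-endian) → word 0x1b
type:3 @ bit 0 → (0x1b>>0)&0x7 = 0x3
prio:5 @ bit 3 → (0x1b>>3)&0x1f = 0x3  ←
prio signed 5b, MSB=0: value = 3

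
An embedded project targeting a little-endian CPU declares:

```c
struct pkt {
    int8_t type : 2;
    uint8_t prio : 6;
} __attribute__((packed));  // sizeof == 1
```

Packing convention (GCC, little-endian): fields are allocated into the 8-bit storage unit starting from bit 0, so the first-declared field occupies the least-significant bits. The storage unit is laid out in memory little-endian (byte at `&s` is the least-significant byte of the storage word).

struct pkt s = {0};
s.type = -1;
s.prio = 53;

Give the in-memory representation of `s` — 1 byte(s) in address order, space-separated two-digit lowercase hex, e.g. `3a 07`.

d7

type:2 = -1 → 0x3 << 0 → word 0x03
prio:6 = 53 → 0x35 << 2 → word 0xd7
word = 0xd7 → little-endian bytes:
  [0]=0xd7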